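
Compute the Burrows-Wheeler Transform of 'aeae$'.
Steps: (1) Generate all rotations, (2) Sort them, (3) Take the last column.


Rotations (sorted):
  0: $aeae -> last char: e
  1: ae$ae -> last char: e
  2: aeae$ -> last char: $
  3: e$aea -> last char: a
  4: eae$a -> last char: a


BWT = ee$aa


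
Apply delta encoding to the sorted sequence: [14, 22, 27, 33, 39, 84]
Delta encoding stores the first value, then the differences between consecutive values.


First value: 14
Deltas:
  22 - 14 = 8
  27 - 22 = 5
  33 - 27 = 6
  39 - 33 = 6
  84 - 39 = 45


Delta encoded: [14, 8, 5, 6, 6, 45]


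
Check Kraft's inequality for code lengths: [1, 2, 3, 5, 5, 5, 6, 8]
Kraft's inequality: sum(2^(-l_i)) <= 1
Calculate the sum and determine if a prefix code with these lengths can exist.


Sum = 2^(-1) + 2^(-2) + 2^(-3) + 2^(-5) + 2^(-5) + 2^(-5) + 2^(-6) + 2^(-8)
    = 0.5 + 0.25 + 0.125 + 0.03125 + 0.03125 + 0.03125 + 0.015625 + 0.00390625
    = 253/256 = 0.98828125
Since 0.98828125 <= 1, Kraft's inequality IS satisfied.
A prefix code with these lengths CAN exist.

Kraft sum = 0.98828125. Satisfied.


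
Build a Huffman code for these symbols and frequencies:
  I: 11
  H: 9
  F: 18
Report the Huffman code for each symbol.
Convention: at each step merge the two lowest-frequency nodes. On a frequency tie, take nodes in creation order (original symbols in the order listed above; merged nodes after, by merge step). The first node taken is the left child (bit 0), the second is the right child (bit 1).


Huffman tree construction:
Step 1: Merge H(9) + I(11) = 20
Step 2: Merge F(18) + (H+I)(20) = 38
Read each symbol's code off the tree from the root (left child = 0, right child = 1).

Codes:
  I: 11 (length 2)
  H: 10 (length 2)
  F: 0 (length 1)
Average code length: 58/38 = 1.5263 bits/symbol


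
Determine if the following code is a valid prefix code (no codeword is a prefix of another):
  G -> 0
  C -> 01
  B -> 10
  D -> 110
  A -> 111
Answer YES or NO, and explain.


Checking each pair (does one codeword prefix another?):
  G='0' vs C='01': prefix -- VIOLATION

NO -- this is NOT a valid prefix code. G (0) is a prefix of C (01).


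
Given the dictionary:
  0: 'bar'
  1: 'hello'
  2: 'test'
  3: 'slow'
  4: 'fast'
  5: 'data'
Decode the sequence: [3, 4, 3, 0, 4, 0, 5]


Look up each index in the dictionary:
  3 -> 'slow'
  4 -> 'fast'
  3 -> 'slow'
  0 -> 'bar'
  4 -> 'fast'
  0 -> 'bar'
  5 -> 'data'

Decoded: "slow fast slow bar fast bar data"


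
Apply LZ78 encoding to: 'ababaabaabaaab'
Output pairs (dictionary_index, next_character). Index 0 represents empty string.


LZ78 encoding steps:
Dictionary: {0: ''}
Step 1: w='' (idx 0), next='a' -> output (0, 'a'), add 'a' as idx 1
Step 2: w='' (idx 0), next='b' -> output (0, 'b'), add 'b' as idx 2
Step 3: w='a' (idx 1), next='b' -> output (1, 'b'), add 'ab' as idx 3
Step 4: w='a' (idx 1), next='a' -> output (1, 'a'), add 'aa' as idx 4
Step 5: w='b' (idx 2), next='a' -> output (2, 'a'), add 'ba' as idx 5
Step 6: w='ab' (idx 3), next='a' -> output (3, 'a'), add 'aba' as idx 6
Step 7: w='aa' (idx 4), next='b' -> output (4, 'b'), add 'aab' as idx 7


Encoded: [(0, 'a'), (0, 'b'), (1, 'b'), (1, 'a'), (2, 'a'), (3, 'a'), (4, 'b')]


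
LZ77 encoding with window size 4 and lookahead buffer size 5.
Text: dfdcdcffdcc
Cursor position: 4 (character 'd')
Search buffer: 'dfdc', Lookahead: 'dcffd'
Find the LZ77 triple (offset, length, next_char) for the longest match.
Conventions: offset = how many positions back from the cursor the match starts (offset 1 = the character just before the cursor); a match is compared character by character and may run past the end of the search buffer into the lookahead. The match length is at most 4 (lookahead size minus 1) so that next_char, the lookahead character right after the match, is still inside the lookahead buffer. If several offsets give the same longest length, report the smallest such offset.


Try each offset into the search buffer:
  offset=1 (pos 3, char 'c'): match length 0
  offset=2 (pos 2, char 'd'): match length 2
  offset=3 (pos 1, char 'f'): match length 0
  offset=4 (pos 0, char 'd'): match length 1
Longest match has length 2 at offset 2.
next_char = character at position 4 + 2 = 6 -> 'f'

Best match: offset=2, length=2 (matching 'dc' starting at position 2)
LZ77 triple: (2, 2, 'f')


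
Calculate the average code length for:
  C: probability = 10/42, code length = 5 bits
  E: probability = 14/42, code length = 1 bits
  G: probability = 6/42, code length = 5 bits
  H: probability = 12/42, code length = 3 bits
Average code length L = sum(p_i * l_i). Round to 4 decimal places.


Weighted contributions p_i * l_i:
  C: (10/42) * 5 = 50/42
  E: (14/42) * 1 = 14/42
  G: (6/42) * 5 = 30/42
  H: (12/42) * 3 = 36/42
Sum = (50 + 14 + 30 + 36)/42 = 130/42

L = 130/42 = 3.0952 bits/symbol


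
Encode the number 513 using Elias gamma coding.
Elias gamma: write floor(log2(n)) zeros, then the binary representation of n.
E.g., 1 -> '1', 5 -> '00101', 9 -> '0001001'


num_bits = floor(log2(513)) + 1 = 10
leading_zeros = num_bits - 1 = 9
binary(513) = 1000000001

Elias gamma(513) = '000000000' + '1000000001' = 0000000001000000001 (19 bits)


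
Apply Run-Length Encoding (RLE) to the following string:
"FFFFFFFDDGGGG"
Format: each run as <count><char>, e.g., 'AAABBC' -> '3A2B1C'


Scanning runs left to right:
  i=0: run of 'F' x 7 -> '7F'
  i=7: run of 'D' x 2 -> '2D'
  i=9: run of 'G' x 4 -> '4G'

RLE = 7F2D4G


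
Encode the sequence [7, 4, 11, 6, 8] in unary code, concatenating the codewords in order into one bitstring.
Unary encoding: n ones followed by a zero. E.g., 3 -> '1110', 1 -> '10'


Encode each number as n ones followed by a terminating 0:
  7 -> 11111110 (8 bits)
  4 -> 11110 (5 bits)
  11 -> 111111111110 (12 bits)
  6 -> 1111110 (7 bits)
  8 -> 111111110 (9 bits)
Total length = 8 + 5 + 12 + 7 + 9 = 41 bits.

Unary([7, 4, 11, 6, 8]) = 11111110111101111111111101111110111111110 (41 bits)


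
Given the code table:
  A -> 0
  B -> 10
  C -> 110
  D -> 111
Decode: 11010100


Decoding:
110 -> C
10 -> B
10 -> B
0 -> A


Result: CBBA


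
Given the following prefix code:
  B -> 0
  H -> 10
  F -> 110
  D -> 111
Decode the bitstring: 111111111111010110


Decoding step by step:
Bits 111 -> D
Bits 111 -> D
Bits 111 -> D
Bits 111 -> D
Bits 0 -> B
Bits 10 -> H
Bits 110 -> F


Decoded message: DDDDBHF


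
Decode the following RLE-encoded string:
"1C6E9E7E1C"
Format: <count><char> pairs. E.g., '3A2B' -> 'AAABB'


Expanding each <count><char> pair:
  1C -> 'C'
  6E -> 'EEEEEE'
  9E -> 'EEEEEEEEE'
  7E -> 'EEEEEEE'
  1C -> 'C'

Decoded = CEEEEEEEEEEEEEEEEEEEEEEC


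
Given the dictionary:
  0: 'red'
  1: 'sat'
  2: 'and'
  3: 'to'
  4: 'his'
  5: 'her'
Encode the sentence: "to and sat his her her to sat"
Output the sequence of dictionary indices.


Look up each word in the dictionary:
  'to' -> 3
  'and' -> 2
  'sat' -> 1
  'his' -> 4
  'her' -> 5
  'her' -> 5
  'to' -> 3
  'sat' -> 1

Encoded: [3, 2, 1, 4, 5, 5, 3, 1]


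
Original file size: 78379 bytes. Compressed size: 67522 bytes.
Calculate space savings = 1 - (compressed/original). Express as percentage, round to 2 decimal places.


ratio = compressed/original = 67522/78379 = 0.861481
savings = 1 - ratio = 1 - 0.861481 = 0.138519
as a percentage: 0.138519 * 100 = 13.85%

Space savings = 1 - 67522/78379 = 13.85%


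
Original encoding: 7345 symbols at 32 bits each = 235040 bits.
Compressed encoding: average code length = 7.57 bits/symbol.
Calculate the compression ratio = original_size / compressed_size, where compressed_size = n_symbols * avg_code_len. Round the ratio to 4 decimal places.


original_size = n_symbols * orig_bits = 7345 * 32 = 235040 bits
compressed_size = n_symbols * avg_code_len = 7345 * 7.57 = 55601.65 bits
ratio = original_size / compressed_size = 235040 / 55601.65 = 4.2272

Compression ratio = 4.2272


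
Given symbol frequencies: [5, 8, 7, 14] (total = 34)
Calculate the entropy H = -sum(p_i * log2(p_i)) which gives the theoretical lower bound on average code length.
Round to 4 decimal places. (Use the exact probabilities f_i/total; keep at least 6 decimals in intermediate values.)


Per-symbol terms -p_i * log2(p_i) with p_i = f_i/34:
  p = 5/34 = 0.147059: log2(p) = -2.765535, -p*log2(p) = 0.406696
  p = 8/34 = 0.235294: log2(p) = -2.087463, -p*log2(p) = 0.491168
  p = 7/34 = 0.205882: log2(p) = -2.280108, -p*log2(p) = 0.469434
  p = 14/34 = 0.411765: log2(p) = -1.280108, -p*log2(p) = 0.527103
H = 0.406696 + 0.491168 + 0.469434 + 0.527103 = 1.894401

H = 1.8944 bits/symbol


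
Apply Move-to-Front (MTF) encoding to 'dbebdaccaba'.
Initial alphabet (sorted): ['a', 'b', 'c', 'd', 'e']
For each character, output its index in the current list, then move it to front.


MTF encoding:
'd': index 3 in ['a', 'b', 'c', 'd', 'e'] -> ['d', 'a', 'b', 'c', 'e']
'b': index 2 in ['d', 'a', 'b', 'c', 'e'] -> ['b', 'd', 'a', 'c', 'e']
'e': index 4 in ['b', 'd', 'a', 'c', 'e'] -> ['e', 'b', 'd', 'a', 'c']
'b': index 1 in ['e', 'b', 'd', 'a', 'c'] -> ['b', 'e', 'd', 'a', 'c']
'd': index 2 in ['b', 'e', 'd', 'a', 'c'] -> ['d', 'b', 'e', 'a', 'c']
'a': index 3 in ['d', 'b', 'e', 'a', 'c'] -> ['a', 'd', 'b', 'e', 'c']
'c': index 4 in ['a', 'd', 'b', 'e', 'c'] -> ['c', 'a', 'd', 'b', 'e']
'c': index 0 in ['c', 'a', 'd', 'b', 'e'] -> ['c', 'a', 'd', 'b', 'e']
'a': index 1 in ['c', 'a', 'd', 'b', 'e'] -> ['a', 'c', 'd', 'b', 'e']
'b': index 3 in ['a', 'c', 'd', 'b', 'e'] -> ['b', 'a', 'c', 'd', 'e']
'a': index 1 in ['b', 'a', 'c', 'd', 'e'] -> ['a', 'b', 'c', 'd', 'e']


Output: [3, 2, 4, 1, 2, 3, 4, 0, 1, 3, 1]


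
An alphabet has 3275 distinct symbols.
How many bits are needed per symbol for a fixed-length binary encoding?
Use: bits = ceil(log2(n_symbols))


log2(3275) = 11.6773
Bracket: 2^11 = 2048 < 3275 <= 2^12 = 4096
So ceil(log2(3275)) = 12

bits = ceil(log2(3275)) = ceil(11.6773) = 12 bits


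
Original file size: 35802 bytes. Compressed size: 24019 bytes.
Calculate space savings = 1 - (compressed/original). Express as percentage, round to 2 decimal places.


ratio = compressed/original = 24019/35802 = 0.670884
savings = 1 - ratio = 1 - 0.670884 = 0.329116
as a percentage: 0.329116 * 100 = 32.91%

Space savings = 1 - 24019/35802 = 32.91%


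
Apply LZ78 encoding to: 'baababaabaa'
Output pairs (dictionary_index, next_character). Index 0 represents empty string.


LZ78 encoding steps:
Dictionary: {0: ''}
Step 1: w='' (idx 0), next='b' -> output (0, 'b'), add 'b' as idx 1
Step 2: w='' (idx 0), next='a' -> output (0, 'a'), add 'a' as idx 2
Step 3: w='a' (idx 2), next='b' -> output (2, 'b'), add 'ab' as idx 3
Step 4: w='ab' (idx 3), next='a' -> output (3, 'a'), add 'aba' as idx 4
Step 5: w='aba' (idx 4), next='a' -> output (4, 'a'), add 'abaa' as idx 5


Encoded: [(0, 'b'), (0, 'a'), (2, 'b'), (3, 'a'), (4, 'a')]


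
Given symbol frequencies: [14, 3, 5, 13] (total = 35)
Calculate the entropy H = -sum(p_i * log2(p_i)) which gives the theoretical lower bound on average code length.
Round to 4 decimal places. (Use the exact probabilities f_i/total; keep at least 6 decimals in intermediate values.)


Per-symbol terms -p_i * log2(p_i) with p_i = f_i/35:
  p = 14/35 = 0.400000: log2(p) = -1.321928, -p*log2(p) = 0.528771
  p = 3/35 = 0.085714: log2(p) = -3.544321, -p*log2(p) = 0.303799
  p = 5/35 = 0.142857: log2(p) = -2.807355, -p*log2(p) = 0.401051
  p = 13/35 = 0.371429: log2(p) = -1.428843, -p*log2(p) = 0.530713
H = 0.528771 + 0.303799 + 0.401051 + 0.530713 = 1.764334

H = 1.7643 bits/symbol


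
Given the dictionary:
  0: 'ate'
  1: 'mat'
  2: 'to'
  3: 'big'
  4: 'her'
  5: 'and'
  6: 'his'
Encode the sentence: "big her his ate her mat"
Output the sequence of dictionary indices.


Look up each word in the dictionary:
  'big' -> 3
  'her' -> 4
  'his' -> 6
  'ate' -> 0
  'her' -> 4
  'mat' -> 1

Encoded: [3, 4, 6, 0, 4, 1]


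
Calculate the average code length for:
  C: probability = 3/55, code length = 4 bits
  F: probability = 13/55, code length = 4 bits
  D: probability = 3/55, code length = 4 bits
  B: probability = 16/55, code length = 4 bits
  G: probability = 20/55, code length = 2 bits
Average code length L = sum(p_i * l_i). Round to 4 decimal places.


Weighted contributions p_i * l_i:
  C: (3/55) * 4 = 12/55
  F: (13/55) * 4 = 52/55
  D: (3/55) * 4 = 12/55
  B: (16/55) * 4 = 64/55
  G: (20/55) * 2 = 40/55
Sum = (12 + 52 + 12 + 64 + 40)/55 = 180/55

L = 180/55 = 3.2727 bits/symbol


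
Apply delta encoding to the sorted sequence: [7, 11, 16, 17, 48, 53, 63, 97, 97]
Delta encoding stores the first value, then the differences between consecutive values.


First value: 7
Deltas:
  11 - 7 = 4
  16 - 11 = 5
  17 - 16 = 1
  48 - 17 = 31
  53 - 48 = 5
  63 - 53 = 10
  97 - 63 = 34
  97 - 97 = 0


Delta encoded: [7, 4, 5, 1, 31, 5, 10, 34, 0]


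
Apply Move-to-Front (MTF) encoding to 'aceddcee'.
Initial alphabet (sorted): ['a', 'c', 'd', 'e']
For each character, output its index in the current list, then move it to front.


MTF encoding:
'a': index 0 in ['a', 'c', 'd', 'e'] -> ['a', 'c', 'd', 'e']
'c': index 1 in ['a', 'c', 'd', 'e'] -> ['c', 'a', 'd', 'e']
'e': index 3 in ['c', 'a', 'd', 'e'] -> ['e', 'c', 'a', 'd']
'd': index 3 in ['e', 'c', 'a', 'd'] -> ['d', 'e', 'c', 'a']
'd': index 0 in ['d', 'e', 'c', 'a'] -> ['d', 'e', 'c', 'a']
'c': index 2 in ['d', 'e', 'c', 'a'] -> ['c', 'd', 'e', 'a']
'e': index 2 in ['c', 'd', 'e', 'a'] -> ['e', 'c', 'd', 'a']
'e': index 0 in ['e', 'c', 'd', 'a'] -> ['e', 'c', 'd', 'a']


Output: [0, 1, 3, 3, 0, 2, 2, 0]


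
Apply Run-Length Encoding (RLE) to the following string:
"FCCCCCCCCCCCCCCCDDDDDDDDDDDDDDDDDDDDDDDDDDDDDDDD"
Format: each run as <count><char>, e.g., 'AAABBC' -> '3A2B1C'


Scanning runs left to right:
  i=0: run of 'F' x 1 -> '1F'
  i=1: run of 'C' x 15 -> '15C'
  i=16: run of 'D' x 32 -> '32D'

RLE = 1F15C32D


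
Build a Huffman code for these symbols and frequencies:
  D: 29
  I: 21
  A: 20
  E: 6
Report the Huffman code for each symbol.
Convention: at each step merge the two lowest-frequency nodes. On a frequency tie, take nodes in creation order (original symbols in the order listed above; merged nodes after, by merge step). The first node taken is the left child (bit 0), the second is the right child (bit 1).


Huffman tree construction:
Step 1: Merge E(6) + A(20) = 26
Step 2: Merge I(21) + (E+A)(26) = 47
Step 3: Merge D(29) + (I+(E+A))(47) = 76
Read each symbol's code off the tree from the root (left child = 0, right child = 1).

Codes:
  D: 0 (length 1)
  I: 10 (length 2)
  A: 111 (length 3)
  E: 110 (length 3)
Average code length: 149/76 = 1.9605 bits/symbol


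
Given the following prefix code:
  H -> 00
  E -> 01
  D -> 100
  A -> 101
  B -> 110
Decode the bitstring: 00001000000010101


Decoding step by step:
Bits 00 -> H
Bits 00 -> H
Bits 100 -> D
Bits 00 -> H
Bits 00 -> H
Bits 01 -> E
Bits 01 -> E
Bits 01 -> E


Decoded message: HHDHHEEE


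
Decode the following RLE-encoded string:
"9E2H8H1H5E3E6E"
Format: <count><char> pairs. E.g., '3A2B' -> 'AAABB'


Expanding each <count><char> pair:
  9E -> 'EEEEEEEEE'
  2H -> 'HH'
  8H -> 'HHHHHHHH'
  1H -> 'H'
  5E -> 'EEEEE'
  3E -> 'EEE'
  6E -> 'EEEEEE'

Decoded = EEEEEEEEEHHHHHHHHHHHEEEEEEEEEEEEEE


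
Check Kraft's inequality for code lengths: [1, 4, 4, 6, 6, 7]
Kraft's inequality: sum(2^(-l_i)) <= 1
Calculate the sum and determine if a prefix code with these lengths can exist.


Sum = 2^(-1) + 2^(-4) + 2^(-4) + 2^(-6) + 2^(-6) + 2^(-7)
    = 0.5 + 0.0625 + 0.0625 + 0.015625 + 0.015625 + 0.0078125
    = 85/128 = 0.6640625
Since 0.6640625 <= 1, Kraft's inequality IS satisfied.
A prefix code with these lengths CAN exist.

Kraft sum = 0.6640625. Satisfied.


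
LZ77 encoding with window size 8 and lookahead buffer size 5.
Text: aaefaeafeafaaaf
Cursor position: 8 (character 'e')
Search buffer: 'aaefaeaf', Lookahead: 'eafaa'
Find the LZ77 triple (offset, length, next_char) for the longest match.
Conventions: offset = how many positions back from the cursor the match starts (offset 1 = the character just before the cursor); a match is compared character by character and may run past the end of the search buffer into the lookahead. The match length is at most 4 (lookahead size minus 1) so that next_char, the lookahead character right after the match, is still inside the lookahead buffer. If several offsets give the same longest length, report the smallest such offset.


Try each offset into the search buffer:
  offset=1 (pos 7, char 'f'): match length 0
  offset=2 (pos 6, char 'a'): match length 0
  offset=3 (pos 5, char 'e'): match length 3
  offset=4 (pos 4, char 'a'): match length 0
  offset=5 (pos 3, char 'f'): match length 0
  offset=6 (pos 2, char 'e'): match length 1
  offset=7 (pos 1, char 'a'): match length 0
  offset=8 (pos 0, char 'a'): match length 0
Longest match has length 3 at offset 3.
next_char = character at position 8 + 3 = 11 -> 'a'

Best match: offset=3, length=3 (matching 'eaf' starting at position 5)
LZ77 triple: (3, 3, 'a')


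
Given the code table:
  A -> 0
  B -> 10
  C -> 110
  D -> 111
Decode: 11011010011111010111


Decoding:
110 -> C
110 -> C
10 -> B
0 -> A
111 -> D
110 -> C
10 -> B
111 -> D


Result: CCBADCBD


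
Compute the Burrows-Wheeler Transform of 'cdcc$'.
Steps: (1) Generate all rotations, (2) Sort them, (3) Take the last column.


Rotations (sorted):
  0: $cdcc -> last char: c
  1: c$cdc -> last char: c
  2: cc$cd -> last char: d
  3: cdcc$ -> last char: $
  4: dcc$c -> last char: c


BWT = ccd$c


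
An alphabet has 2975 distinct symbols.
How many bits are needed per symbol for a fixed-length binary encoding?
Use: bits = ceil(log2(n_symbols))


log2(2975) = 11.5387
Bracket: 2^11 = 2048 < 2975 <= 2^12 = 4096
So ceil(log2(2975)) = 12

bits = ceil(log2(2975)) = ceil(11.5387) = 12 bits


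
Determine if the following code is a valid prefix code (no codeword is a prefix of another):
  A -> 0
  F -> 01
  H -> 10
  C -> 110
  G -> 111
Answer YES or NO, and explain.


Checking each pair (does one codeword prefix another?):
  A='0' vs F='01': prefix -- VIOLATION

NO -- this is NOT a valid prefix code. A (0) is a prefix of F (01).


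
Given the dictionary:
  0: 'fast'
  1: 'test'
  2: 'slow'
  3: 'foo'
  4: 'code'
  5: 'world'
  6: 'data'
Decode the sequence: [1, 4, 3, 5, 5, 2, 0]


Look up each index in the dictionary:
  1 -> 'test'
  4 -> 'code'
  3 -> 'foo'
  5 -> 'world'
  5 -> 'world'
  2 -> 'slow'
  0 -> 'fast'

Decoded: "test code foo world world slow fast"


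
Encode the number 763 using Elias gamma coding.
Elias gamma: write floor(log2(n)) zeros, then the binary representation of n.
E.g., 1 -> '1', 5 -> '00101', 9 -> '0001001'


num_bits = floor(log2(763)) + 1 = 10
leading_zeros = num_bits - 1 = 9
binary(763) = 1011111011

Elias gamma(763) = '000000000' + '1011111011' = 0000000001011111011 (19 bits)


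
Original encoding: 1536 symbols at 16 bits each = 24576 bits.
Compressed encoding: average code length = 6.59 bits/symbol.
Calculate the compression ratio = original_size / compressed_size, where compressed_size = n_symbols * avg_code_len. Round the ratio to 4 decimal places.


original_size = n_symbols * orig_bits = 1536 * 16 = 24576 bits
compressed_size = n_symbols * avg_code_len = 1536 * 6.59 = 10122.24 bits
ratio = original_size / compressed_size = 24576 / 10122.24 = 2.4279

Compression ratio = 2.4279


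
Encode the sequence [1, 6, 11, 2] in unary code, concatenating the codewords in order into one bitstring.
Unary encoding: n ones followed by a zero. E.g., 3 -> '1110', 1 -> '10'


Encode each number as n ones followed by a terminating 0:
  1 -> 10 (2 bits)
  6 -> 1111110 (7 bits)
  11 -> 111111111110 (12 bits)
  2 -> 110 (3 bits)
Total length = 2 + 7 + 12 + 3 = 24 bits.

Unary([1, 6, 11, 2]) = 101111110111111111110110 (24 bits)


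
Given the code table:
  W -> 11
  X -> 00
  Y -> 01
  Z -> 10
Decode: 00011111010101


Decoding:
00 -> X
01 -> Y
11 -> W
11 -> W
01 -> Y
01 -> Y
01 -> Y


Result: XYWWYYY


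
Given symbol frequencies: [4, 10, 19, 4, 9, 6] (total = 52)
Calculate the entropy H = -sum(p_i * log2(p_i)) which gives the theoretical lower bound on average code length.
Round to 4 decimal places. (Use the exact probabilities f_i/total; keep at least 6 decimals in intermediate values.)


Per-symbol terms -p_i * log2(p_i) with p_i = f_i/52:
  p = 4/52 = 0.076923: log2(p) = -3.700440, -p*log2(p) = 0.284649
  p = 10/52 = 0.192308: log2(p) = -2.378512, -p*log2(p) = 0.457406
  p = 19/52 = 0.365385: log2(p) = -1.452512, -p*log2(p) = 0.530726
  p = 4/52 = 0.076923: log2(p) = -3.700440, -p*log2(p) = 0.284649
  p = 9/52 = 0.173077: log2(p) = -2.530515, -p*log2(p) = 0.437974
  p = 6/52 = 0.115385: log2(p) = -3.115477, -p*log2(p) = 0.359478
H = 0.284649 + 0.457406 + 0.530726 + 0.284649 + 0.437974 + 0.359478 = 2.354882

H = 2.3549 bits/symbol


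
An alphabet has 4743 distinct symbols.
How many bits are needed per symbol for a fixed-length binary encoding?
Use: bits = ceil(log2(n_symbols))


log2(4743) = 12.2116
Bracket: 2^12 = 4096 < 4743 <= 2^13 = 8192
So ceil(log2(4743)) = 13

bits = ceil(log2(4743)) = ceil(12.2116) = 13 bits


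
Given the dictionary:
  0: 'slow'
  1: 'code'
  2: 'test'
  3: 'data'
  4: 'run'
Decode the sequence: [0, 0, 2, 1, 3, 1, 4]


Look up each index in the dictionary:
  0 -> 'slow'
  0 -> 'slow'
  2 -> 'test'
  1 -> 'code'
  3 -> 'data'
  1 -> 'code'
  4 -> 'run'

Decoded: "slow slow test code data code run"


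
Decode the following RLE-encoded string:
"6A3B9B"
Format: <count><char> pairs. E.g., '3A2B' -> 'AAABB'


Expanding each <count><char> pair:
  6A -> 'AAAAAA'
  3B -> 'BBB'
  9B -> 'BBBBBBBBB'

Decoded = AAAAAABBBBBBBBBBBB


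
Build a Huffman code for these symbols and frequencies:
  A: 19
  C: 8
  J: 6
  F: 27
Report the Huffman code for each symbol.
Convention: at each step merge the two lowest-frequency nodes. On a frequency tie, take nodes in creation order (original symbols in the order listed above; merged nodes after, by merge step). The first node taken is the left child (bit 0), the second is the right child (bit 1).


Huffman tree construction:
Step 1: Merge J(6) + C(8) = 14
Step 2: Merge (J+C)(14) + A(19) = 33
Step 3: Merge F(27) + ((J+C)+A)(33) = 60
Read each symbol's code off the tree from the root (left child = 0, right child = 1).

Codes:
  A: 11 (length 2)
  C: 101 (length 3)
  J: 100 (length 3)
  F: 0 (length 1)
Average code length: 107/60 = 1.7833 bits/symbol


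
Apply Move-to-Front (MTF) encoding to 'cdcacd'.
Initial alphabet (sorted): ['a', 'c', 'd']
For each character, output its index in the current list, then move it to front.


MTF encoding:
'c': index 1 in ['a', 'c', 'd'] -> ['c', 'a', 'd']
'd': index 2 in ['c', 'a', 'd'] -> ['d', 'c', 'a']
'c': index 1 in ['d', 'c', 'a'] -> ['c', 'd', 'a']
'a': index 2 in ['c', 'd', 'a'] -> ['a', 'c', 'd']
'c': index 1 in ['a', 'c', 'd'] -> ['c', 'a', 'd']
'd': index 2 in ['c', 'a', 'd'] -> ['d', 'c', 'a']


Output: [1, 2, 1, 2, 1, 2]


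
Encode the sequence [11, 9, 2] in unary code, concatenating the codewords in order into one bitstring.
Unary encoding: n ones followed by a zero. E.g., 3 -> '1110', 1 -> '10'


Encode each number as n ones followed by a terminating 0:
  11 -> 111111111110 (12 bits)
  9 -> 1111111110 (10 bits)
  2 -> 110 (3 bits)
Total length = 12 + 10 + 3 = 25 bits.

Unary([11, 9, 2]) = 1111111111101111111110110 (25 bits)


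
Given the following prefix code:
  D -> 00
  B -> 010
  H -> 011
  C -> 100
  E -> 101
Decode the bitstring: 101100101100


Decoding step by step:
Bits 101 -> E
Bits 100 -> C
Bits 101 -> E
Bits 100 -> C


Decoded message: ECEC


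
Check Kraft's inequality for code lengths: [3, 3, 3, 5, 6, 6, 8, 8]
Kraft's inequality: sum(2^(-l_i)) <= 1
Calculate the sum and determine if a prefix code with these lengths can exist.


Sum = 2^(-3) + 2^(-3) + 2^(-3) + 2^(-5) + 2^(-6) + 2^(-6) + 2^(-8) + 2^(-8)
    = 0.125 + 0.125 + 0.125 + 0.03125 + 0.015625 + 0.015625 + 0.00390625 + 0.00390625
    = 114/256 = 0.4453125
Since 0.4453125 <= 1, Kraft's inequality IS satisfied.
A prefix code with these lengths CAN exist.

Kraft sum = 0.4453125. Satisfied.


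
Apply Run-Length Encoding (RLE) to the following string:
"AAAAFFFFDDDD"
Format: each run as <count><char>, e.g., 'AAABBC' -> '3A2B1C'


Scanning runs left to right:
  i=0: run of 'A' x 4 -> '4A'
  i=4: run of 'F' x 4 -> '4F'
  i=8: run of 'D' x 4 -> '4D'

RLE = 4A4F4D


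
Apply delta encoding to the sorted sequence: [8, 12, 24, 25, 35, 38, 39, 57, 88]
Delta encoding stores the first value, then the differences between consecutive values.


First value: 8
Deltas:
  12 - 8 = 4
  24 - 12 = 12
  25 - 24 = 1
  35 - 25 = 10
  38 - 35 = 3
  39 - 38 = 1
  57 - 39 = 18
  88 - 57 = 31


Delta encoded: [8, 4, 12, 1, 10, 3, 1, 18, 31]


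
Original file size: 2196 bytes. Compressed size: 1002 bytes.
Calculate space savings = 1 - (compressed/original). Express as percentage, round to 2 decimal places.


ratio = compressed/original = 1002/2196 = 0.456284
savings = 1 - ratio = 1 - 0.456284 = 0.543716
as a percentage: 0.543716 * 100 = 54.37%

Space savings = 1 - 1002/2196 = 54.37%


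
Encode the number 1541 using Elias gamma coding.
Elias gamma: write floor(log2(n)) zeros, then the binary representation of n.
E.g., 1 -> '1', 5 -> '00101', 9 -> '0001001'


num_bits = floor(log2(1541)) + 1 = 11
leading_zeros = num_bits - 1 = 10
binary(1541) = 11000000101

Elias gamma(1541) = '0000000000' + '11000000101' = 000000000011000000101 (21 bits)


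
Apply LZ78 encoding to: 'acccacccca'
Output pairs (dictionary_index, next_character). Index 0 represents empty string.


LZ78 encoding steps:
Dictionary: {0: ''}
Step 1: w='' (idx 0), next='a' -> output (0, 'a'), add 'a' as idx 1
Step 2: w='' (idx 0), next='c' -> output (0, 'c'), add 'c' as idx 2
Step 3: w='c' (idx 2), next='c' -> output (2, 'c'), add 'cc' as idx 3
Step 4: w='a' (idx 1), next='c' -> output (1, 'c'), add 'ac' as idx 4
Step 5: w='cc' (idx 3), next='c' -> output (3, 'c'), add 'ccc' as idx 5
Step 6: w='a' (idx 1), end of input -> output (1, '')


Encoded: [(0, 'a'), (0, 'c'), (2, 'c'), (1, 'c'), (3, 'c'), (1, '')]


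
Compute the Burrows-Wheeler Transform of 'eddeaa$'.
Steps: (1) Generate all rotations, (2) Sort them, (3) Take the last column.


Rotations (sorted):
  0: $eddeaa -> last char: a
  1: a$eddea -> last char: a
  2: aa$edde -> last char: e
  3: ddeaa$e -> last char: e
  4: deaa$ed -> last char: d
  5: eaa$edd -> last char: d
  6: eddeaa$ -> last char: $


BWT = aaeedd$


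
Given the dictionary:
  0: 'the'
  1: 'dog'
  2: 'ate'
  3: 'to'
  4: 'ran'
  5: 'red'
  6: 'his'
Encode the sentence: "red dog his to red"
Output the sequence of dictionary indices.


Look up each word in the dictionary:
  'red' -> 5
  'dog' -> 1
  'his' -> 6
  'to' -> 3
  'red' -> 5

Encoded: [5, 1, 6, 3, 5]


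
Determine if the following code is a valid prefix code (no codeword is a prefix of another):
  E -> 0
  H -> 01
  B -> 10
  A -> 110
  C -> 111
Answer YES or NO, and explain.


Checking each pair (does one codeword prefix another?):
  E='0' vs H='01': prefix -- VIOLATION

NO -- this is NOT a valid prefix code. E (0) is a prefix of H (01).


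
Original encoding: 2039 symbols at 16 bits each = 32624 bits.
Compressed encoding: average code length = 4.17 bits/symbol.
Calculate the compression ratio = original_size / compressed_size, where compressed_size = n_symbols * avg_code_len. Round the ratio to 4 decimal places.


original_size = n_symbols * orig_bits = 2039 * 16 = 32624 bits
compressed_size = n_symbols * avg_code_len = 2039 * 4.17 = 8502.63 bits
ratio = original_size / compressed_size = 32624 / 8502.63 = 3.8369

Compression ratio = 3.8369


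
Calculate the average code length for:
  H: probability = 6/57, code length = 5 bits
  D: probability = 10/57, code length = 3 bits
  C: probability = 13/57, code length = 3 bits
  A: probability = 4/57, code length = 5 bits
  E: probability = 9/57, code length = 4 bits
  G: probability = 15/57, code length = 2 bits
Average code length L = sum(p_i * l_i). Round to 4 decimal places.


Weighted contributions p_i * l_i:
  H: (6/57) * 5 = 30/57
  D: (10/57) * 3 = 30/57
  C: (13/57) * 3 = 39/57
  A: (4/57) * 5 = 20/57
  E: (9/57) * 4 = 36/57
  G: (15/57) * 2 = 30/57
Sum = (30 + 30 + 39 + 20 + 36 + 30)/57 = 185/57

L = 185/57 = 3.2456 bits/symbol


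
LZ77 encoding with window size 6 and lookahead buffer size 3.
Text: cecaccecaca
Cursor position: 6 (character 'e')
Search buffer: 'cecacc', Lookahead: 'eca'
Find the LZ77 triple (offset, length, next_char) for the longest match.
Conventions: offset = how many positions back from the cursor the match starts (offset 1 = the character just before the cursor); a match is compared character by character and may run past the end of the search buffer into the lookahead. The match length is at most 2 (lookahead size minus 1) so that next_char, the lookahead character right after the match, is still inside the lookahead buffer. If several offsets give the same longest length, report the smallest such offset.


Try each offset into the search buffer:
  offset=1 (pos 5, char 'c'): match length 0
  offset=2 (pos 4, char 'c'): match length 0
  offset=3 (pos 3, char 'a'): match length 0
  offset=4 (pos 2, char 'c'): match length 0
  offset=5 (pos 1, char 'e'): match length 2
  offset=6 (pos 0, char 'c'): match length 0
Longest match has length 2 at offset 5.
next_char = character at position 6 + 2 = 8 -> 'a'

Best match: offset=5, length=2 (matching 'ec' starting at position 1)
LZ77 triple: (5, 2, 'a')


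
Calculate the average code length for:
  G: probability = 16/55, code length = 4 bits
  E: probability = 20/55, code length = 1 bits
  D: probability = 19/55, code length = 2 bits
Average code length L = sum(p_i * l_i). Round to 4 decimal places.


Weighted contributions p_i * l_i:
  G: (16/55) * 4 = 64/55
  E: (20/55) * 1 = 20/55
  D: (19/55) * 2 = 38/55
Sum = (64 + 20 + 38)/55 = 122/55

L = 122/55 = 2.2182 bits/symbol


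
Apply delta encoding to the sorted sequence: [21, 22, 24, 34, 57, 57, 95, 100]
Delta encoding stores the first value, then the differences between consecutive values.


First value: 21
Deltas:
  22 - 21 = 1
  24 - 22 = 2
  34 - 24 = 10
  57 - 34 = 23
  57 - 57 = 0
  95 - 57 = 38
  100 - 95 = 5


Delta encoded: [21, 1, 2, 10, 23, 0, 38, 5]


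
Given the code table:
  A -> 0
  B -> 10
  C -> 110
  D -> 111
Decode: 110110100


Decoding:
110 -> C
110 -> C
10 -> B
0 -> A


Result: CCBA


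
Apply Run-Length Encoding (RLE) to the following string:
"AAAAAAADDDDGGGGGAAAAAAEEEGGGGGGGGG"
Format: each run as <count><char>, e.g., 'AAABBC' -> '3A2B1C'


Scanning runs left to right:
  i=0: run of 'A' x 7 -> '7A'
  i=7: run of 'D' x 4 -> '4D'
  i=11: run of 'G' x 5 -> '5G'
  i=16: run of 'A' x 6 -> '6A'
  i=22: run of 'E' x 3 -> '3E'
  i=25: run of 'G' x 9 -> '9G'

RLE = 7A4D5G6A3E9G


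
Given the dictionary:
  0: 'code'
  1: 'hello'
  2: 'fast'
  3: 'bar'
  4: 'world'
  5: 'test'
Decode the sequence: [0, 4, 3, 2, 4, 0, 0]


Look up each index in the dictionary:
  0 -> 'code'
  4 -> 'world'
  3 -> 'bar'
  2 -> 'fast'
  4 -> 'world'
  0 -> 'code'
  0 -> 'code'

Decoded: "code world bar fast world code code"


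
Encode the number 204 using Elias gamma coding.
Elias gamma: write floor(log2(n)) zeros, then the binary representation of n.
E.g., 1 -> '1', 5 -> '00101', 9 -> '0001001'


num_bits = floor(log2(204)) + 1 = 8
leading_zeros = num_bits - 1 = 7
binary(204) = 11001100

Elias gamma(204) = '0000000' + '11001100' = 000000011001100 (15 bits)


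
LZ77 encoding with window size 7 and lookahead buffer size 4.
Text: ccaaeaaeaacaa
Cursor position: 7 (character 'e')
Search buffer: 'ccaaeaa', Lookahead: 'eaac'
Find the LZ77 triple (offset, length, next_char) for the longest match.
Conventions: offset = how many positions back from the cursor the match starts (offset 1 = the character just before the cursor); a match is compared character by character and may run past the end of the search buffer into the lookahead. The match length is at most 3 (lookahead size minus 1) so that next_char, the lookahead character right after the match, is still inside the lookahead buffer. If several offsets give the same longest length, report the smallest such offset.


Try each offset into the search buffer:
  offset=1 (pos 6, char 'a'): match length 0
  offset=2 (pos 5, char 'a'): match length 0
  offset=3 (pos 4, char 'e'): match length 3
  offset=4 (pos 3, char 'a'): match length 0
  offset=5 (pos 2, char 'a'): match length 0
  offset=6 (pos 1, char 'c'): match length 0
  offset=7 (pos 0, char 'c'): match length 0
Longest match has length 3 at offset 3.
next_char = character at position 7 + 3 = 10 -> 'c'

Best match: offset=3, length=3 (matching 'eaa' starting at position 4)
LZ77 triple: (3, 3, 'c')


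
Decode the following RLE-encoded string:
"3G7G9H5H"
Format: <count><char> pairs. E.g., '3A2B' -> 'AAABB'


Expanding each <count><char> pair:
  3G -> 'GGG'
  7G -> 'GGGGGGG'
  9H -> 'HHHHHHHHH'
  5H -> 'HHHHH'

Decoded = GGGGGGGGGGHHHHHHHHHHHHHH


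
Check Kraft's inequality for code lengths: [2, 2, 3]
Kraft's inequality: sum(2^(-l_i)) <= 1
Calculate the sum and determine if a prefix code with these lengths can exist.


Sum = 2^(-2) + 2^(-2) + 2^(-3)
    = 0.25 + 0.25 + 0.125
    = 5/8 = 0.625
Since 0.625 <= 1, Kraft's inequality IS satisfied.
A prefix code with these lengths CAN exist.

Kraft sum = 0.625. Satisfied.


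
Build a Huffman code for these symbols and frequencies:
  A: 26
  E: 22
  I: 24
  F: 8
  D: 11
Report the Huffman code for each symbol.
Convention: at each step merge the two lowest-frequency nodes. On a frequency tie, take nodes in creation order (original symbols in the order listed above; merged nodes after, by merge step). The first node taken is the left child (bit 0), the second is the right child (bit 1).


Huffman tree construction:
Step 1: Merge F(8) + D(11) = 19
Step 2: Merge (F+D)(19) + E(22) = 41
Step 3: Merge I(24) + A(26) = 50
Step 4: Merge ((F+D)+E)(41) + (I+A)(50) = 91
Read each symbol's code off the tree from the root (left child = 0, right child = 1).

Codes:
  A: 11 (length 2)
  E: 01 (length 2)
  I: 10 (length 2)
  F: 000 (length 3)
  D: 001 (length 3)
Average code length: 201/91 = 2.2088 bits/symbol


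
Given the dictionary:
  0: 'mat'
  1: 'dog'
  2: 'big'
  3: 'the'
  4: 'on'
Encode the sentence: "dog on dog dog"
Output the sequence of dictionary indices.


Look up each word in the dictionary:
  'dog' -> 1
  'on' -> 4
  'dog' -> 1
  'dog' -> 1

Encoded: [1, 4, 1, 1]


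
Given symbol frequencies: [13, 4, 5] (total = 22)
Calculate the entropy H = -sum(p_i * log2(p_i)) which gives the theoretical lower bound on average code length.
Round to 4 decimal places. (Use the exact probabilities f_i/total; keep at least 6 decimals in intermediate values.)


Per-symbol terms -p_i * log2(p_i) with p_i = f_i/22:
  p = 13/22 = 0.590909: log2(p) = -0.758992, -p*log2(p) = 0.448495
  p = 4/22 = 0.181818: log2(p) = -2.459432, -p*log2(p) = 0.447169
  p = 5/22 = 0.227273: log2(p) = -2.137504, -p*log2(p) = 0.485796
H = 0.448495 + 0.447169 + 0.485796 = 1.381460

H = 1.3815 bits/symbol


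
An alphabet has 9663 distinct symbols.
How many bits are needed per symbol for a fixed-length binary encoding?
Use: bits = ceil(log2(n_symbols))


log2(9663) = 13.2383
Bracket: 2^13 = 8192 < 9663 <= 2^14 = 16384
So ceil(log2(9663)) = 14

bits = ceil(log2(9663)) = ceil(13.2383) = 14 bits


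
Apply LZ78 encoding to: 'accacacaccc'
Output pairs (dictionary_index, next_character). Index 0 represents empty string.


LZ78 encoding steps:
Dictionary: {0: ''}
Step 1: w='' (idx 0), next='a' -> output (0, 'a'), add 'a' as idx 1
Step 2: w='' (idx 0), next='c' -> output (0, 'c'), add 'c' as idx 2
Step 3: w='c' (idx 2), next='a' -> output (2, 'a'), add 'ca' as idx 3
Step 4: w='ca' (idx 3), next='c' -> output (3, 'c'), add 'cac' as idx 4
Step 5: w='a' (idx 1), next='c' -> output (1, 'c'), add 'ac' as idx 5
Step 6: w='c' (idx 2), next='c' -> output (2, 'c'), add 'cc' as idx 6


Encoded: [(0, 'a'), (0, 'c'), (2, 'a'), (3, 'c'), (1, 'c'), (2, 'c')]


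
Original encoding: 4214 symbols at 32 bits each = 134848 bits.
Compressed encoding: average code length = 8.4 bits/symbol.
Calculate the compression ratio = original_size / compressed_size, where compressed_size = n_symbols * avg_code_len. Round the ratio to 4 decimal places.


original_size = n_symbols * orig_bits = 4214 * 32 = 134848 bits
compressed_size = n_symbols * avg_code_len = 4214 * 8.4 = 35397.6 bits
ratio = original_size / compressed_size = 134848 / 35397.6 = 3.8095

Compression ratio = 3.8095


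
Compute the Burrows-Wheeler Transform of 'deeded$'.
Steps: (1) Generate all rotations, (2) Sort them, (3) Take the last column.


Rotations (sorted):
  0: $deeded -> last char: d
  1: d$deede -> last char: e
  2: ded$dee -> last char: e
  3: deeded$ -> last char: $
  4: ed$deed -> last char: d
  5: eded$de -> last char: e
  6: eeded$d -> last char: d


BWT = dee$ded


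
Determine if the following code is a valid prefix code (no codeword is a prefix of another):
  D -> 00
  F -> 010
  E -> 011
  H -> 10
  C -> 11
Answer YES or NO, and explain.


Checking each pair (does one codeword prefix another?):
  D='00' vs F='010': no prefix
  D='00' vs E='011': no prefix
  D='00' vs H='10': no prefix
  D='00' vs C='11': no prefix
  F='010' vs D='00': no prefix
  F='010' vs E='011': no prefix
  F='010' vs H='10': no prefix
  F='010' vs C='11': no prefix
  E='011' vs D='00': no prefix
  E='011' vs F='010': no prefix
  E='011' vs H='10': no prefix
  E='011' vs C='11': no prefix
  H='10' vs D='00': no prefix
  H='10' vs F='010': no prefix
  H='10' vs E='011': no prefix
  H='10' vs C='11': no prefix
  C='11' vs D='00': no prefix
  C='11' vs F='010': no prefix
  C='11' vs E='011': no prefix
  C='11' vs H='10': no prefix
No violation found over all pairs.

YES -- this is a valid prefix code. No codeword is a prefix of any other codeword.


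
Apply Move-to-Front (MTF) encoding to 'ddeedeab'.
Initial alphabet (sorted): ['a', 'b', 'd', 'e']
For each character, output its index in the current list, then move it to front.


MTF encoding:
'd': index 2 in ['a', 'b', 'd', 'e'] -> ['d', 'a', 'b', 'e']
'd': index 0 in ['d', 'a', 'b', 'e'] -> ['d', 'a', 'b', 'e']
'e': index 3 in ['d', 'a', 'b', 'e'] -> ['e', 'd', 'a', 'b']
'e': index 0 in ['e', 'd', 'a', 'b'] -> ['e', 'd', 'a', 'b']
'd': index 1 in ['e', 'd', 'a', 'b'] -> ['d', 'e', 'a', 'b']
'e': index 1 in ['d', 'e', 'a', 'b'] -> ['e', 'd', 'a', 'b']
'a': index 2 in ['e', 'd', 'a', 'b'] -> ['a', 'e', 'd', 'b']
'b': index 3 in ['a', 'e', 'd', 'b'] -> ['b', 'a', 'e', 'd']


Output: [2, 0, 3, 0, 1, 1, 2, 3]


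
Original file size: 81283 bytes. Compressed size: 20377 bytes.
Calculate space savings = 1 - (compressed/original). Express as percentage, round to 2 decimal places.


ratio = compressed/original = 20377/81283 = 0.250692
savings = 1 - ratio = 1 - 0.250692 = 0.749308
as a percentage: 0.749308 * 100 = 74.93%

Space savings = 1 - 20377/81283 = 74.93%


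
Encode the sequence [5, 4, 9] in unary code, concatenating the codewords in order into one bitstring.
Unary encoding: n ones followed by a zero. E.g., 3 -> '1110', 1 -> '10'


Encode each number as n ones followed by a terminating 0:
  5 -> 111110 (6 bits)
  4 -> 11110 (5 bits)
  9 -> 1111111110 (10 bits)
Total length = 6 + 5 + 10 = 21 bits.

Unary([5, 4, 9]) = 111110111101111111110 (21 bits)


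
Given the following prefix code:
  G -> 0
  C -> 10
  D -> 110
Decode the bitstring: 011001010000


Decoding step by step:
Bits 0 -> G
Bits 110 -> D
Bits 0 -> G
Bits 10 -> C
Bits 10 -> C
Bits 0 -> G
Bits 0 -> G
Bits 0 -> G


Decoded message: GDGCCGGG


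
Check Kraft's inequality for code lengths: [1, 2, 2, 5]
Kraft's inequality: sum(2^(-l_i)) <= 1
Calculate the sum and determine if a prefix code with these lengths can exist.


Sum = 2^(-1) + 2^(-2) + 2^(-2) + 2^(-5)
    = 0.5 + 0.25 + 0.25 + 0.03125
    = 33/32 = 1.03125
Since 1.03125 > 1, Kraft's inequality is NOT satisfied.
A prefix code with these lengths CANNOT exist.

Kraft sum = 1.03125. Not satisfied.
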